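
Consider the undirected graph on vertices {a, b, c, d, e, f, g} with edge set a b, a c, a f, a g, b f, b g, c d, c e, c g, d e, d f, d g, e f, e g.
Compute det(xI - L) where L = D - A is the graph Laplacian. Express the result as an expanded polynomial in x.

x^7 - 28x^6 + 321x^5 - 1926x^4 + 6367x^3 - 10968x^2 + 7665x

With the vertex order [a, b, c, d, e, f, g], the degrees are [4, 3, 4, 4, 4, 4, 5], giving D = diag(4, 3, 4, 4, 4, 4, 5) and L = D - A. L has integer entries, so p(x) = det(xI - L) has integer coefficients. Expanding the determinant yields x^7 - 28x^6 + 321x^5 - 1926x^4 + 6367x^3 - 10968x^2 + 7665x. The constant term is 0 because L is singular (the all-ones vector lies in its kernel). The eigenvalues sum to 28, which equals trace(L) = 2|E|. There is one zero in the spectrum, matching the 1 component.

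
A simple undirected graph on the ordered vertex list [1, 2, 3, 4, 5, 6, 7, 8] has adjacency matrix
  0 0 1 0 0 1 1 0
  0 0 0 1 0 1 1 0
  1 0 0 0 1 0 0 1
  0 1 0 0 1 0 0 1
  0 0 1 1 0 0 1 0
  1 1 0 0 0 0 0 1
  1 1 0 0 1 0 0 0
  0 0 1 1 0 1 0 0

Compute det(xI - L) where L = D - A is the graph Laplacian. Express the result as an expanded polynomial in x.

Reading degrees in the order [1, 2, 3, 4, 5, 6, 7, 8] gives [3, 3, 3, 3, 3, 3, 3, 3]; set D = diag(3, 3, 3, 3, 3, 3, 3, 3) and form L = D - A. L has integer entries, so p(x) = det(xI - L) has integer coefficients. Expanding the determinant yields x^8 - 24x^7 + 240x^6 - 1296x^5 + 4080x^4 - 7488x^3 + 7424x^2 - 3072x. Since p(0) = det(-L) = 0, x divides p(x). The eigenvalues sum to 24, which equals trace(L) = 2|E|. By the matrix-tree theorem the graph has (1/8) * product of the nonzero eigenvalues = 384 spanning trees.

x^8 - 24x^7 + 240x^6 - 1296x^5 + 4080x^4 - 7488x^3 + 7424x^2 - 3072x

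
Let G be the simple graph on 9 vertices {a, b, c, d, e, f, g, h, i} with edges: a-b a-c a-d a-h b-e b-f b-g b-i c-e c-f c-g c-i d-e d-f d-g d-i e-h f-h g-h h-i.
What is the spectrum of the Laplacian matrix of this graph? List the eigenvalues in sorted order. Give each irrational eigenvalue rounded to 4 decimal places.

Reading degrees in the order [a, b, c, d, e, f, g, h, i] gives [4, 5, 5, 5, 4, 4, 4, 5, 4]; set D = diag(4, 5, 5, 5, 4, 4, 4, 5, 4) and form L = D - A. The multiplicity of 0 as a Laplacian eigenvalue equals the number of connected components. The single zero eigenvalue shows the graph is connected.

[0, 4, 4, 4, 4, 5, 5, 5, 9]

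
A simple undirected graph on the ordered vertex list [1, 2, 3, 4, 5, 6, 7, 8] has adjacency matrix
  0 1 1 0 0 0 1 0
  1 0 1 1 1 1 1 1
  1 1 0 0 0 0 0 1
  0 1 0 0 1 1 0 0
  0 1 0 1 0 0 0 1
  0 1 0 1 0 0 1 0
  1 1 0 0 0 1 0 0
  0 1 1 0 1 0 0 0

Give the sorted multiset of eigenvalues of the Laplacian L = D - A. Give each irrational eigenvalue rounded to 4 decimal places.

[0, 1.7530, 1.7530, 3.4450, 3.4450, 4.8019, 4.8019, 8]

With the vertex order [1, 2, 3, 4, 5, 6, 7, 8], the degrees are [3, 7, 3, 3, 3, 3, 3, 3], giving D = diag(3, 7, 3, 3, 3, 3, 3, 3) and L = D - A. Diagonalising L (or applying a numerical eigensolver to the 8x8 matrix) gives the spectrum above. By the matrix-tree theorem the graph has (1/8) * product of the nonzero eigenvalues = 841 spanning trees.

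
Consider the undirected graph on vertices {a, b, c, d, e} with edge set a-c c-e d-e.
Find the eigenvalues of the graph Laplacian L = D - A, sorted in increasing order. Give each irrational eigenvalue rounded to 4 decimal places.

[0, 0, 0.5858, 2, 3.4142]

Reading degrees in the order [a, b, c, d, e] gives [1, 0, 2, 1, 2]; set D = diag(1, 0, 2, 1, 2) and form L = D - A. Diagonalising L (or applying a numerical eigensolver to the 5x5 matrix) gives the spectrum above. The 2 zero eigenvalues correspond to the 2 connected components. The largest eigenvalue, 3.4142, is at most the vertex count 5. The eigenvalues sum to 6, which equals trace(L) = 2|E|.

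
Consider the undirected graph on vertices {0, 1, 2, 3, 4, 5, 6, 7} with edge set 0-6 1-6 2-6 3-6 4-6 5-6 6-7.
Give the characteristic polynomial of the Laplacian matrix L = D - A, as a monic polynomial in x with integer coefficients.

x^8 - 14x^7 + 63x^6 - 140x^5 + 175x^4 - 126x^3 + 49x^2 - 8x

Reading degrees in the order [0, 1, 2, 3, 4, 5, 6, 7] gives [1, 1, 1, 1, 1, 1, 7, 1]; set D = diag(1, 1, 1, 1, 1, 1, 7, 1) and form L = D - A. L has integer entries, so p(x) = det(xI - L) has integer coefficients. Expanding the determinant yields x^8 - 14x^7 + 63x^6 - 140x^5 + 175x^4 - 126x^3 + 49x^2 - 8x. Since p(0) = det(-L) = 0, x divides p(x).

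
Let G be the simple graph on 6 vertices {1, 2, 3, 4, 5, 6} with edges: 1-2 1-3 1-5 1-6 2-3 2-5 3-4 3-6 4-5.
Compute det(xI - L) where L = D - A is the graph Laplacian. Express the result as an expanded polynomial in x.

Each diagonal entry of L is the vertex degree and each off-diagonal entry is -1 where an edge is present, 0 otherwise; in the order [1, 2, 3, 4, 5, 6] the diagonal is [4, 3, 4, 2, 3, 2]. L has integer entries, so p(x) = det(xI - L) has integer coefficients. Expanding the determinant yields x^6 - 18x^5 + 124x^4 - 406x^3 + 628x^2 - 366x. Since p(0) = det(-L) = 0, x divides p(x). The largest eigenvalue, 5.5869, is at most the vertex count 6.

x^6 - 18x^5 + 124x^4 - 406x^3 + 628x^2 - 366x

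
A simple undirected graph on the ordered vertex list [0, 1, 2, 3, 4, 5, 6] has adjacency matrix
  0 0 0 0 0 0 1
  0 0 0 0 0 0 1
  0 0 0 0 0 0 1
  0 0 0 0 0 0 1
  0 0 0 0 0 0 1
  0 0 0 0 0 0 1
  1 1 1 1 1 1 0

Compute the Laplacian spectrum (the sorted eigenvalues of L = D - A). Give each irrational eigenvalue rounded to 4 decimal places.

Each diagonal entry of L is the vertex degree and each off-diagonal entry is -1 where an edge is present, 0 otherwise; in the order [0, 1, 2, 3, 4, 5, 6] the diagonal is [1, 1, 1, 1, 1, 1, 6]. Diagonalising L (or applying a numerical eigensolver to the 7x7 matrix) gives the spectrum above. The single zero eigenvalue shows the graph is connected. By the matrix-tree theorem the graph has (1/7) * product of the nonzero eigenvalues = 1 spanning tree.

[0, 1, 1, 1, 1, 1, 7]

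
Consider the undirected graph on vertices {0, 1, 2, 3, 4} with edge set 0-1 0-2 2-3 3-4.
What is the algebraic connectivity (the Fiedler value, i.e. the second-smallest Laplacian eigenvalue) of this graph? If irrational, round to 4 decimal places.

With the vertex order [0, 1, 2, 3, 4], the degrees are [2, 1, 2, 2, 1], giving D = diag(2, 1, 2, 2, 1) and L = D - A. The sorted Laplacian eigenvalues are [0, 0.3820, 1.3820, 2.6180, 3.6180]; the algebraic connectivity is the second entry, 0.3820. The eigenvalues sum to 8, which equals trace(L) = 2|E|.

0.3820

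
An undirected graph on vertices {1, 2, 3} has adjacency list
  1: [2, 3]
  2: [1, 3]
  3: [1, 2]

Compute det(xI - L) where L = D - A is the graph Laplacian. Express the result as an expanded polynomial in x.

x^3 - 6x^2 + 9x

Each diagonal entry of L is the vertex degree and each off-diagonal entry is -1 where an edge is present, 0 otherwise; in the order [1, 2, 3] the diagonal is [2, 2, 2]. L has integer entries, so p(x) = det(xI - L) has integer coefficients. Expanding the determinant yields x^3 - 6x^2 + 9x. The constant term is 0 because L is singular (the all-ones vector lies in its kernel). By the matrix-tree theorem the graph has (1/3) * product of the nonzero eigenvalues = 3 spanning trees.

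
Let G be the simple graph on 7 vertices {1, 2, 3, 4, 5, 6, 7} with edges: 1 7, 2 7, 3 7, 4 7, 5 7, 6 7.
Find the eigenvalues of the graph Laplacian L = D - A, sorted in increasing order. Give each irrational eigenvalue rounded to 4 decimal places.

[0, 1, 1, 1, 1, 1, 7]

With the vertex order [1, 2, 3, 4, 5, 6, 7], the degrees are [1, 1, 1, 1, 1, 1, 6], giving D = diag(1, 1, 1, 1, 1, 1, 6) and L = D - A. Since every row of L sums to 0, the all-ones vector is in the kernel and 0 is an eigenvalue. By the matrix-tree theorem the graph has (1/7) * product of the nonzero eigenvalues = 1 spanning tree.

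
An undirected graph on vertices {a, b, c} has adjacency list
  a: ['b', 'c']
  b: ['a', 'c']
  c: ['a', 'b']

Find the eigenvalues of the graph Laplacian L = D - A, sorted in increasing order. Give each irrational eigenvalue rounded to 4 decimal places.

[0, 3, 3]

With the vertex order [a, b, c], the degrees are [2, 2, 2], giving D = diag(2, 2, 2) and L = D - A. Since every row of L sums to 0, the all-ones vector is in the kernel and 0 is an eigenvalue. The eigenvalues sum to 6, which equals trace(L) = 2|E|.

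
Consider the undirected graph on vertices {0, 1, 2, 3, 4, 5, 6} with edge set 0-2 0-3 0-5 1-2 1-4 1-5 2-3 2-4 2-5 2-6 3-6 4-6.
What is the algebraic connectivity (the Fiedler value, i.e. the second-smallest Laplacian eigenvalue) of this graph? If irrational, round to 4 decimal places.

2

With the vertex order [0, 1, 2, 3, 4, 5, 6], the degrees are [3, 3, 6, 3, 3, 3, 3], giving D = diag(3, 3, 6, 3, 3, 3, 3) and L = D - A. The sorted Laplacian eigenvalues are [0, 2, 2, 4, 4, 5, 7]; the algebraic connectivity is the second entry, 2.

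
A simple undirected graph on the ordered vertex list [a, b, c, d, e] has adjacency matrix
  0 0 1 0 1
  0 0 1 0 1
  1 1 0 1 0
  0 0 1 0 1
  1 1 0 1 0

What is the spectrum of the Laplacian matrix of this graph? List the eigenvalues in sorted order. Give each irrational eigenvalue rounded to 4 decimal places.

[0, 2, 2, 3, 5]

Each diagonal entry of L is the vertex degree and each off-diagonal entry is -1 where an edge is present, 0 otherwise; in the order [a, b, c, d, e] the diagonal is [2, 2, 3, 2, 3]. L is symmetric positive semidefinite, so every eigenvalue is real and nonnegative.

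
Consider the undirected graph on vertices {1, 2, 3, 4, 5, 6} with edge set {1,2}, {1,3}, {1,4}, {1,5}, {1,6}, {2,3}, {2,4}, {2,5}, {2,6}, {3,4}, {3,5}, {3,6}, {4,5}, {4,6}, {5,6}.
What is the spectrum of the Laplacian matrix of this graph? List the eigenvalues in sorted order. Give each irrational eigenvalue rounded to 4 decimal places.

Each diagonal entry of L is the vertex degree and each off-diagonal entry is -1 where an edge is present, 0 otherwise; in the order [1, 2, 3, 4, 5, 6] the diagonal is [5, 5, 5, 5, 5, 5]. L is symmetric positive semidefinite, so every eigenvalue is real and nonnegative. The largest eigenvalue, 6, is at most the vertex count 6.

[0, 6, 6, 6, 6, 6]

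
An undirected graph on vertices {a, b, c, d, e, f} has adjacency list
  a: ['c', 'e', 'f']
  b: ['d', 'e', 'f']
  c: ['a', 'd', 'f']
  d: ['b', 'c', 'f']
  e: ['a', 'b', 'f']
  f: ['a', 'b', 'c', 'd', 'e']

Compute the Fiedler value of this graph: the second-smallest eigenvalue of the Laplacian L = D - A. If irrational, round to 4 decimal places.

2.3820

Each diagonal entry of L is the vertex degree and each off-diagonal entry is -1 where an edge is present, 0 otherwise; in the order [a, b, c, d, e, f] the diagonal is [3, 3, 3, 3, 3, 5]. The sorted Laplacian eigenvalues are [0, 2.3820, 2.3820, 4.6180, 4.6180, 6]; the algebraic connectivity is the second entry, 2.3820. The eigenvalues sum to 20, which equals trace(L) = 2|E|.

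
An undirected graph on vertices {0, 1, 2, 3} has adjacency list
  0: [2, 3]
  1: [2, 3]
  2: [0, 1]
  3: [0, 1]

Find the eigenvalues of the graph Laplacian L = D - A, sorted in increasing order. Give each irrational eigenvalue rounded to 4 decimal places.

Each diagonal entry of L is the vertex degree and each off-diagonal entry is -1 where an edge is present, 0 otherwise; in the order [0, 1, 2, 3] the diagonal is [2, 2, 2, 2]. L is symmetric positive semidefinite, so every eigenvalue is real and nonnegative.

[0, 2, 2, 4]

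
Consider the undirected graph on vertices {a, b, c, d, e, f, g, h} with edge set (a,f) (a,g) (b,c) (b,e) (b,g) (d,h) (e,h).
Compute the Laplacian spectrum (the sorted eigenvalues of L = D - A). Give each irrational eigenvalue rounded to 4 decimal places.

Each diagonal entry of L is the vertex degree and each off-diagonal entry is -1 where an edge is present, 0 otherwise; in the order [a, b, c, d, e, f, g, h] the diagonal is [2, 3, 1, 1, 2, 1, 2, 2]. Since every row of L sums to 0, the all-ones vector is in the kernel and 0 is an eigenvalue. The largest eigenvalue, 4.3623, is at most the vertex count 8.

[0, 0.1981, 0.4915, 1.3204, 1.5550, 2.8258, 3.2470, 4.3623]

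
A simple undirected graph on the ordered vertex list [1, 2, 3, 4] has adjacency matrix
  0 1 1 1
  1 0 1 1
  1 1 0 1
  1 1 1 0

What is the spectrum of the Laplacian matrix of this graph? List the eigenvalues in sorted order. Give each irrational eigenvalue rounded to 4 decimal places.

With the vertex order [1, 2, 3, 4], the degrees are [3, 3, 3, 3], giving D = diag(3, 3, 3, 3) and L = D - A. L is symmetric positive semidefinite, so every eigenvalue is real and nonnegative. The single zero eigenvalue shows the graph is connected. The largest eigenvalue, 4, is at most the vertex count 4.

[0, 4, 4, 4]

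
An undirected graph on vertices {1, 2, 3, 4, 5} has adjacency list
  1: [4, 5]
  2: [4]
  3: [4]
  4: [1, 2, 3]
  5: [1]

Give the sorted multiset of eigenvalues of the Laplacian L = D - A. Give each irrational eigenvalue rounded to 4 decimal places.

[0, 0.5188, 1, 2.3111, 4.1701]

Reading degrees in the order [1, 2, 3, 4, 5] gives [2, 1, 1, 3, 1]; set D = diag(2, 1, 1, 3, 1) and form L = D - A. Since every row of L sums to 0, the all-ones vector is in the kernel and 0 is an eigenvalue. The largest eigenvalue, 4.1701, is at most the vertex count 5.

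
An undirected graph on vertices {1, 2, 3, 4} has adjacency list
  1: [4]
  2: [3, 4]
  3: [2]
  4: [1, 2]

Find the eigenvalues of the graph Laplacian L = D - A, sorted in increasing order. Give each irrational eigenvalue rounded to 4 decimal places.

[0, 0.5858, 2, 3.4142]

Reading degrees in the order [1, 2, 3, 4] gives [1, 2, 1, 2]; set D = diag(1, 2, 1, 2) and form L = D - A. L is symmetric positive semidefinite, so every eigenvalue is real and nonnegative. The single zero eigenvalue shows the graph is connected.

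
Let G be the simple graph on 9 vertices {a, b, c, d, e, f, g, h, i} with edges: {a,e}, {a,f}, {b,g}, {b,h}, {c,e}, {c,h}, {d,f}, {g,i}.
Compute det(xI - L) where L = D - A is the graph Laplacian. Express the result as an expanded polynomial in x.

Each diagonal entry of L is the vertex degree and each off-diagonal entry is -1 where an edge is present, 0 otherwise; in the order [a, b, c, d, e, f, g, h, i] the diagonal is [2, 2, 2, 1, 2, 2, 2, 2, 1]. L has integer entries, so p(x) = det(xI - L) has integer coefficients. Expanding the determinant yields x^9 - 16x^8 + 105x^7 - 364x^6 + 715x^5 - 792x^4 + 462x^3 - 120x^2 + 9x. Since p(0) = det(-L) = 0, x divides p(x). There is one zero in the spectrum, matching the 1 component. The largest eigenvalue, 3.8794, is at most the vertex count 9.

x^9 - 16x^8 + 105x^7 - 364x^6 + 715x^5 - 792x^4 + 462x^3 - 120x^2 + 9x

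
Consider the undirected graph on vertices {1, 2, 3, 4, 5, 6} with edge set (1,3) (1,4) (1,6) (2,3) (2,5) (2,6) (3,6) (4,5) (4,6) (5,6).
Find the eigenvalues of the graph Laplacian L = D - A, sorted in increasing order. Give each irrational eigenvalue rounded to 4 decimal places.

[0, 2.3820, 2.3820, 4.6180, 4.6180, 6]

Reading degrees in the order [1, 2, 3, 4, 5, 6] gives [3, 3, 3, 3, 3, 5]; set D = diag(3, 3, 3, 3, 3, 5) and form L = D - A. The multiplicity of 0 as a Laplacian eigenvalue equals the number of connected components. By the matrix-tree theorem the graph has (1/6) * product of the nonzero eigenvalues = 121 spanning trees. The largest eigenvalue, 6, is at most the vertex count 6.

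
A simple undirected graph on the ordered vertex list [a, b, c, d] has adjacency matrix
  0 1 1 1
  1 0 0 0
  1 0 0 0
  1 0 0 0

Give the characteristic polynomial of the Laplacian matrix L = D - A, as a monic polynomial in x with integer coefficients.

x^4 - 6x^3 + 9x^2 - 4x

Each diagonal entry of L is the vertex degree and each off-diagonal entry is -1 where an edge is present, 0 otherwise; in the order [a, b, c, d] the diagonal is [3, 1, 1, 1]. L has integer entries, so p(x) = det(xI - L) has integer coefficients. Expanding the determinant yields x^4 - 6x^3 + 9x^2 - 4x. The coefficient of x^3 equals -trace(L) = -6, matching the sum of degrees. The largest eigenvalue, 4, is at most the vertex count 4.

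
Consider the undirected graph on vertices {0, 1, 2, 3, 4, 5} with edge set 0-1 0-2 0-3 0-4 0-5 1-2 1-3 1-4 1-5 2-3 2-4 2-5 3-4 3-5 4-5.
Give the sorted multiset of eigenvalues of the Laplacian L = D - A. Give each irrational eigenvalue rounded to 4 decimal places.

[0, 6, 6, 6, 6, 6]

With the vertex order [0, 1, 2, 3, 4, 5], the degrees are [5, 5, 5, 5, 5, 5], giving D = diag(5, 5, 5, 5, 5, 5) and L = D - A. L is symmetric positive semidefinite, so every eigenvalue is real and nonnegative. The eigenvalues sum to 30, which equals trace(L) = 2|E|. By the matrix-tree theorem the graph has (1/6) * product of the nonzero eigenvalues = 1296 spanning trees.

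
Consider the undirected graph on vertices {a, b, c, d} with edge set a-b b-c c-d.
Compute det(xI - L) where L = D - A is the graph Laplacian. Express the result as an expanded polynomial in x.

Each diagonal entry of L is the vertex degree and each off-diagonal entry is -1 where an edge is present, 0 otherwise; in the order [a, b, c, d] the diagonal is [1, 2, 2, 1]. L has integer entries, so p(x) = det(xI - L) has integer coefficients. Expanding the determinant yields x^4 - 6x^3 + 10x^2 - 4x. The constant term is 0 because L is singular (the all-ones vector lies in its kernel).

x^4 - 6x^3 + 10x^2 - 4x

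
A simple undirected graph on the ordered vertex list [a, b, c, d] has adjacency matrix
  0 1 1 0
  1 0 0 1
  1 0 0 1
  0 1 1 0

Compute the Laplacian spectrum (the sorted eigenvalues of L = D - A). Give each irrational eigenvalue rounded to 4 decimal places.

Reading degrees in the order [a, b, c, d] gives [2, 2, 2, 2]; set D = diag(2, 2, 2, 2) and form L = D - A. The multiplicity of 0 as a Laplacian eigenvalue equals the number of connected components. The largest eigenvalue, 4, is at most the vertex count 4. By the matrix-tree theorem the graph has (1/4) * product of the nonzero eigenvalues = 4 spanning trees.

[0, 2, 2, 4]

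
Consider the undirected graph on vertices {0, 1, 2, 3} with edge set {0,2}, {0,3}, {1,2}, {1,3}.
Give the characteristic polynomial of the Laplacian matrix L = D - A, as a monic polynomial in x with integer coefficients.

x^4 - 8x^3 + 20x^2 - 16x

Reading degrees in the order [0, 1, 2, 3] gives [2, 2, 2, 2]; set D = diag(2, 2, 2, 2) and form L = D - A. The eigenvalues of L are [0, 2, 2, 4]; the characteristic polynomial is the product of (x - lambda_i), which multiplies out to x^4 - 8x^3 + 20x^2 - 16x. Since p(0) = det(-L) = 0, x divides p(x). By the matrix-tree theorem the graph has (1/4) * product of the nonzero eigenvalues = 4 spanning trees.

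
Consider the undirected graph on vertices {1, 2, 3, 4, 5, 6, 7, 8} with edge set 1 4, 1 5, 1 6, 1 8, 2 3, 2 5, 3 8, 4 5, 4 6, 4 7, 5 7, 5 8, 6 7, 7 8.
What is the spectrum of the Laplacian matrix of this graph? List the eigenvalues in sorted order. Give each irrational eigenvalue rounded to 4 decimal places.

[0, 1.0110, 2.6019, 3.3075, 4, 4.5374, 6.1546, 6.3877]

With the vertex order [1, 2, 3, 4, 5, 6, 7, 8], the degrees are [4, 2, 2, 4, 5, 3, 4, 4], giving D = diag(4, 2, 2, 4, 5, 3, 4, 4) and L = D - A. Diagonalising L (or applying a numerical eigensolver to the 8x8 matrix) gives the spectrum above. The largest eigenvalue, 6.3877, is at most the vertex count 8. The eigenvalues sum to 28, which equals trace(L) = 2|E|.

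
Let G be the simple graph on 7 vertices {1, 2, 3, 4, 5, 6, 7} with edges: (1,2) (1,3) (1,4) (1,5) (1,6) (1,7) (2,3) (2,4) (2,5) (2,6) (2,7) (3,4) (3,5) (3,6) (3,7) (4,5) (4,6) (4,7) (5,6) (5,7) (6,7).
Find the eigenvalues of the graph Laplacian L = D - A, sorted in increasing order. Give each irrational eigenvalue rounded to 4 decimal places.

With the vertex order [1, 2, 3, 4, 5, 6, 7], the degrees are [6, 6, 6, 6, 6, 6, 6], giving D = diag(6, 6, 6, 6, 6, 6, 6) and L = D - A. The multiplicity of 0 as a Laplacian eigenvalue equals the number of connected components. The single zero eigenvalue shows the graph is connected.

[0, 7, 7, 7, 7, 7, 7]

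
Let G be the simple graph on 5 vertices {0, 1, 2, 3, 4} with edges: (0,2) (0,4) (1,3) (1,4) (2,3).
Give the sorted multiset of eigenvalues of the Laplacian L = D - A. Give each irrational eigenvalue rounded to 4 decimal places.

[0, 1.3820, 1.3820, 3.6180, 3.6180]

Reading degrees in the order [0, 1, 2, 3, 4] gives [2, 2, 2, 2, 2]; set D = diag(2, 2, 2, 2, 2) and form L = D - A. The multiplicity of 0 as a Laplacian eigenvalue equals the number of connected components. The single zero eigenvalue shows the graph is connected.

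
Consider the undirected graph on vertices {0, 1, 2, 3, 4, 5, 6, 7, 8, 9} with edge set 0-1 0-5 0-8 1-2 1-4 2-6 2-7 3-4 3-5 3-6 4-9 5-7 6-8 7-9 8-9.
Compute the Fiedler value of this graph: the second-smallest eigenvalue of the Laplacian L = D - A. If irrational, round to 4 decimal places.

2

Reading degrees in the order [0, 1, 2, 3, 4, 5, 6, 7, 8, 9] gives [3, 3, 3, 3, 3, 3, 3, 3, 3, 3]; set D = diag(3, 3, 3, 3, 3, 3, 3, 3, 3, 3) and form L = D - A. Computing the eigenvalues of L and sorting gives [0, 2, 2, 2, 2, 2, 5, 5, 5, 5]. The Fiedler value lambda_2 = 2 is strictly positive, so the graph is connected. The eigenvalues sum to 30, which equals trace(L) = 2|E|. There is one zero in the spectrum, matching the 1 component.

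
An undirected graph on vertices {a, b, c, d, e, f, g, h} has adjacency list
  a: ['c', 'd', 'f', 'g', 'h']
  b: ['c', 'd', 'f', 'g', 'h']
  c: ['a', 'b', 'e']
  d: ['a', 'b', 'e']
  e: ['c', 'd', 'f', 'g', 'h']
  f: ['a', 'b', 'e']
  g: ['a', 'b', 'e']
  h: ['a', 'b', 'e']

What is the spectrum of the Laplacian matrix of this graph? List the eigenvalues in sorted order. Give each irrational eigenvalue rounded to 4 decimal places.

Each diagonal entry of L is the vertex degree and each off-diagonal entry is -1 where an edge is present, 0 otherwise; in the order [a, b, c, d, e, f, g, h] the diagonal is [5, 5, 3, 3, 5, 3, 3, 3]. Diagonalising L (or applying a numerical eigensolver to the 8x8 matrix) gives the spectrum above. The single zero eigenvalue shows the graph is connected. The eigenvalues sum to 30, which equals trace(L) = 2|E|. There is one zero in the spectrum, matching the 1 component.

[0, 3, 3, 3, 3, 5, 5, 8]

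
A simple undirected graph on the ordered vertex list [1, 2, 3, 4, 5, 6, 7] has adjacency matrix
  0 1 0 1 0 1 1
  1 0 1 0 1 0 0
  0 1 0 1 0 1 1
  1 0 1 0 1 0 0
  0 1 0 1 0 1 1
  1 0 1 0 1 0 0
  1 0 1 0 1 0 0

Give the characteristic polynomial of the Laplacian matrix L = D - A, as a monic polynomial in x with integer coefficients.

x^7 - 24x^6 + 234x^5 - 1192x^4 + 3357x^3 - 4968x^2 + 3024x

Each diagonal entry of L is the vertex degree and each off-diagonal entry is -1 where an edge is present, 0 otherwise; in the order [1, 2, 3, 4, 5, 6, 7] the diagonal is [4, 3, 4, 3, 4, 3, 3]. Computing det(xI - L) by cofactor expansion (or equivalently via sum-over-permutations) gives x^7 - 24x^6 + 234x^5 - 1192x^4 + 3357x^3 - 4968x^2 + 3024x. The coefficient of x^6 equals -trace(L) = -24, matching the sum of degrees. By the matrix-tree theorem the graph has (1/7) * product of the nonzero eigenvalues = 432 spanning trees.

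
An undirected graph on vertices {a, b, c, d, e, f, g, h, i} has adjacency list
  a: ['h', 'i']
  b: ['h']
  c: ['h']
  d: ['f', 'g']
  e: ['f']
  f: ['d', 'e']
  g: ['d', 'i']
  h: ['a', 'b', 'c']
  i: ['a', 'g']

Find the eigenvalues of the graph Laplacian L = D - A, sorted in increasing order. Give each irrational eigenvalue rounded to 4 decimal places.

Reading degrees in the order [a, b, c, d, e, f, g, h, i] gives [2, 1, 1, 2, 1, 2, 2, 3, 2]; set D = diag(2, 1, 1, 2, 1, 2, 2, 3, 2) and form L = D - A. Since every row of L sums to 0, the all-ones vector is in the kernel and 0 is an eigenvalue. The single zero eigenvalue shows the graph is connected. The eigenvalues sum to 16, which equals trace(L) = 2|E|.

[0, 0.1289, 0.5540, 1, 1.2613, 2.1326, 3, 3.6881, 4.2350]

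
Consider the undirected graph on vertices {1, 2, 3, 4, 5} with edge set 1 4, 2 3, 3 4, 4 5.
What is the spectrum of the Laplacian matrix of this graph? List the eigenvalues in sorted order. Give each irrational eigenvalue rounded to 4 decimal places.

Reading degrees in the order [1, 2, 3, 4, 5] gives [1, 1, 2, 3, 1]; set D = diag(1, 1, 2, 3, 1) and form L = D - A. Diagonalising L (or applying a numerical eigensolver to the 5x5 matrix) gives the spectrum above.

[0, 0.5188, 1, 2.3111, 4.1701]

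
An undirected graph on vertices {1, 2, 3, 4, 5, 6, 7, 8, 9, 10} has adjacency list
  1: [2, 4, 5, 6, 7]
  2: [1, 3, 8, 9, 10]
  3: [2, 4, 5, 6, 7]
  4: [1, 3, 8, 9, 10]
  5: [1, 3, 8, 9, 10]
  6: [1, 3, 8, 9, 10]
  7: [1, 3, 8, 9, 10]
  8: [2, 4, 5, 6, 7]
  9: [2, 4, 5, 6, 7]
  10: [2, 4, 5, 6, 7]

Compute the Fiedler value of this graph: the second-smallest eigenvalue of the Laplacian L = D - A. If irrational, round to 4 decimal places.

5

Each diagonal entry of L is the vertex degree and each off-diagonal entry is -1 where an edge is present, 0 otherwise; in the order [1, 2, 3, 4, 5, 6, 7, 8, 9, 10] the diagonal is [5, 5, 5, 5, 5, 5, 5, 5, 5, 5]. Computing the eigenvalues of L and sorting gives [0, 5, 5, 5, 5, 5, 5, 5, 5, 10]. The Fiedler value lambda_2 = 5 is strictly positive, so the graph is connected. There is one zero in the spectrum, matching the 1 component.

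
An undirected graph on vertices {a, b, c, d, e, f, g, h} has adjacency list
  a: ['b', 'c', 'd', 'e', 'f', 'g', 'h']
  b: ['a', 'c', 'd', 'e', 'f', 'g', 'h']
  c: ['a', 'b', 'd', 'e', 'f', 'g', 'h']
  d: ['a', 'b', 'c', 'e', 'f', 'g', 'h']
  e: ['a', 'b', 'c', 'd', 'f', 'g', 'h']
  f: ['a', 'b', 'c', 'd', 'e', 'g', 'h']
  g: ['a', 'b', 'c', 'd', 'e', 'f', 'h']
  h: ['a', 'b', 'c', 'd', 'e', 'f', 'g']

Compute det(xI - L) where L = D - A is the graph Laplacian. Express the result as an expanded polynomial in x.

x^8 - 56x^7 + 1344x^6 - 17920x^5 + 143360x^4 - 688128x^3 + 1835008x^2 - 2097152x

Each diagonal entry of L is the vertex degree and each off-diagonal entry is -1 where an edge is present, 0 otherwise; in the order [a, b, c, d, e, f, g, h] the diagonal is [7, 7, 7, 7, 7, 7, 7, 7]. Computing det(xI - L) by cofactor expansion (or equivalently via sum-over-permutations) gives x^8 - 56x^7 + 1344x^6 - 17920x^5 + 143360x^4 - 688128x^3 + 1835008x^2 - 2097152x. The constant term is 0 because L is singular (the all-ones vector lies in its kernel). By the matrix-tree theorem the graph has (1/8) * product of the nonzero eigenvalues = 262144 spanning trees.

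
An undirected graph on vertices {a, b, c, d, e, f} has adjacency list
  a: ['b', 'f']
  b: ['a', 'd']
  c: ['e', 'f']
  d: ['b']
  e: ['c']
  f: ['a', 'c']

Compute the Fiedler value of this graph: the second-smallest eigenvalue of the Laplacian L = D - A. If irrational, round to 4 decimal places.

0.2679

Reading degrees in the order [a, b, c, d, e, f] gives [2, 2, 2, 1, 1, 2]; set D = diag(2, 2, 2, 1, 1, 2) and form L = D - A. Computing the eigenvalues of L and sorting gives [0, 0.2679, 1, 2, 3, 3.7321]. The Fiedler value lambda_2 = 0.2679 is strictly positive, so the graph is connected. The eigenvalues sum to 10, which equals trace(L) = 2|E|. By the matrix-tree theorem the graph has (1/6) * product of the nonzero eigenvalues = 1 spanning tree.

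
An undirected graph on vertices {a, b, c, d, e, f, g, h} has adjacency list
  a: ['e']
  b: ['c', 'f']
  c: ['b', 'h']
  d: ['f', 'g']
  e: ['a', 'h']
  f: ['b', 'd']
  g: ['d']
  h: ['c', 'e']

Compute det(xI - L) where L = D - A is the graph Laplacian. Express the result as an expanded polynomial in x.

Each diagonal entry of L is the vertex degree and each off-diagonal entry is -1 where an edge is present, 0 otherwise; in the order [a, b, c, d, e, f, g, h] the diagonal is [1, 2, 2, 2, 2, 2, 1, 2]. Computing det(xI - L) by cofactor expansion (or equivalently via sum-over-permutations) gives x^8 - 14x^7 + 78x^6 - 220x^5 + 330x^4 - 252x^3 + 84x^2 - 8x. Since p(0) = det(-L) = 0, x divides p(x). The largest eigenvalue, 3.8478, is at most the vertex count 8.

x^8 - 14x^7 + 78x^6 - 220x^5 + 330x^4 - 252x^3 + 84x^2 - 8x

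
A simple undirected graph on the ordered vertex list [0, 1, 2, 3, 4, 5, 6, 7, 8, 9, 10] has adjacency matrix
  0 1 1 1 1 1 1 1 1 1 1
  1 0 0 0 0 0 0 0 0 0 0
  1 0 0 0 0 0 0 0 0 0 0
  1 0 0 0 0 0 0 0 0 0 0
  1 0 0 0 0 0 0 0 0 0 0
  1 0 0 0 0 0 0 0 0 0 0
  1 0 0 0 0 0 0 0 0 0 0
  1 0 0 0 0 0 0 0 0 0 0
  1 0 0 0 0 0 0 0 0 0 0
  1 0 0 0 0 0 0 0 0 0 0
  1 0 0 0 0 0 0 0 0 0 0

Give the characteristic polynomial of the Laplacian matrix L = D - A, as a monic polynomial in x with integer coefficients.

Reading degrees in the order [0, 1, 2, 3, 4, 5, 6, 7, 8, 9, 10] gives [10, 1, 1, 1, 1, 1, 1, 1, 1, 1, 1]; set D = diag(10, 1, 1, 1, 1, 1, 1, 1, 1, 1, 1) and form L = D - A. L has integer entries, so p(x) = det(xI - L) has integer coefficients. Expanding the determinant yields x^11 - 20x^10 + 135x^9 - 480x^8 + 1050x^7 - 1512x^6 + 1470x^5 - 960x^4 + 405x^3 - 100x^2 + 11x. Since p(0) = det(-L) = 0, x divides p(x).

x^11 - 20x^10 + 135x^9 - 480x^8 + 1050x^7 - 1512x^6 + 1470x^5 - 960x^4 + 405x^3 - 100x^2 + 11x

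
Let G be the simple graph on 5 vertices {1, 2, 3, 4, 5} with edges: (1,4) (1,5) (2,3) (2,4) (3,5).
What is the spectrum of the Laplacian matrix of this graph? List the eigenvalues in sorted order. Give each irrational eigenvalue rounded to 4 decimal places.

With the vertex order [1, 2, 3, 4, 5], the degrees are [2, 2, 2, 2, 2], giving D = diag(2, 2, 2, 2, 2) and L = D - A. Diagonalising L (or applying a numerical eigensolver to the 5x5 matrix) gives the spectrum above. The single zero eigenvalue shows the graph is connected. The eigenvalues sum to 10, which equals trace(L) = 2|E|. There is one zero in the spectrum, matching the 1 component.

[0, 1.3820, 1.3820, 3.6180, 3.6180]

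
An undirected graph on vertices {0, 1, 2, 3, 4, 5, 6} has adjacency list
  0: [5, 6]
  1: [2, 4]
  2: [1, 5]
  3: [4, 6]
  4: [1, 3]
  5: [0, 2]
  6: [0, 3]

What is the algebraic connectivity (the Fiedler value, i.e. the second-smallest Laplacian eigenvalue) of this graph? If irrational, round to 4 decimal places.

0.7530

With the vertex order [0, 1, 2, 3, 4, 5, 6], the degrees are [2, 2, 2, 2, 2, 2, 2], giving D = diag(2, 2, 2, 2, 2, 2, 2) and L = D - A. The smallest Laplacian eigenvalue is always 0. The next one, lambda_2 = 0.7530, measures how hard the graph is to disconnect: larger values mean better connectivity. By the matrix-tree theorem the graph has (1/7) * product of the nonzero eigenvalues = 7 spanning trees.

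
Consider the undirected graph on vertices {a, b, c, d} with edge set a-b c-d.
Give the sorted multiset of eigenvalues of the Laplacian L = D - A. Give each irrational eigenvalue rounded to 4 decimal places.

[0, 0, 2, 2]

Each diagonal entry of L is the vertex degree and each off-diagonal entry is -1 where an edge is present, 0 otherwise; in the order [a, b, c, d] the diagonal is [1, 1, 1, 1]. The multiplicity of 0 as a Laplacian eigenvalue equals the number of connected components. The 2 zero eigenvalues correspond to the 2 connected components. The largest eigenvalue, 2, is at most the vertex count 4. There are 2 zeros in the spectrum, matching the 2 components.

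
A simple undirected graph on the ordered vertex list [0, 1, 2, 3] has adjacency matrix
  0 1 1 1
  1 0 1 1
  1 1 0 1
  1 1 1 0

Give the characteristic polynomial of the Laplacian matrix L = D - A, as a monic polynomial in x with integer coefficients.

Reading degrees in the order [0, 1, 2, 3] gives [3, 3, 3, 3]; set D = diag(3, 3, 3, 3) and form L = D - A. The eigenvalues of L are [0, 4, 4, 4]; the characteristic polynomial is the product of (x - lambda_i), which multiplies out to x^4 - 12x^3 + 48x^2 - 64x. The coefficient of x^3 equals -trace(L) = -12, matching the sum of degrees.

x^4 - 12x^3 + 48x^2 - 64x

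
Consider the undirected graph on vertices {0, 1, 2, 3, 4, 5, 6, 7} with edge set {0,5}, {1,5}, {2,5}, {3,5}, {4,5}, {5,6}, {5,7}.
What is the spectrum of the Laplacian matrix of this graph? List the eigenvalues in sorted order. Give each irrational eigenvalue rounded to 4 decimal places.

[0, 1, 1, 1, 1, 1, 1, 8]

Reading degrees in the order [0, 1, 2, 3, 4, 5, 6, 7] gives [1, 1, 1, 1, 1, 7, 1, 1]; set D = diag(1, 1, 1, 1, 1, 7, 1, 1) and form L = D - A. L is symmetric positive semidefinite, so every eigenvalue is real and nonnegative. The eigenvalues sum to 14, which equals trace(L) = 2|E|.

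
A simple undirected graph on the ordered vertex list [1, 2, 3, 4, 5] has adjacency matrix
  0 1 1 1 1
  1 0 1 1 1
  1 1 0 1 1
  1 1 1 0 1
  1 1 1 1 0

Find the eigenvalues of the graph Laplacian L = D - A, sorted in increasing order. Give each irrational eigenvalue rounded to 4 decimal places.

[0, 5, 5, 5, 5]

With the vertex order [1, 2, 3, 4, 5], the degrees are [4, 4, 4, 4, 4], giving D = diag(4, 4, 4, 4, 4) and L = D - A. Diagonalising L (or applying a numerical eigensolver to the 5x5 matrix) gives the spectrum above. There is one zero in the spectrum, matching the 1 component.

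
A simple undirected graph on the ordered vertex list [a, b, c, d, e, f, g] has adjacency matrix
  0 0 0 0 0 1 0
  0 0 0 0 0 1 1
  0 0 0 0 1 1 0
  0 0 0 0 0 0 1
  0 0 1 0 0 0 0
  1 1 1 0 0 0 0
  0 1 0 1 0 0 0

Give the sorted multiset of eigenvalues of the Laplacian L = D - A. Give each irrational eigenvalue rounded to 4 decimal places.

With the vertex order [a, b, c, d, e, f, g], the degrees are [1, 2, 2, 1, 1, 3, 2], giving D = diag(1, 2, 2, 1, 1, 3, 2) and L = D - A. Diagonalising L (or applying a numerical eigensolver to the 7x7 matrix) gives the spectrum above.

[0, 0.2603, 0.6262, 1.4055, 2.2742, 3.0996, 4.3342]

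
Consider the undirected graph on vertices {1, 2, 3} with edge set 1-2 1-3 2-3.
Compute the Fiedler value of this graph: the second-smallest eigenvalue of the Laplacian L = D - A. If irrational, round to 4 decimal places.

Reading degrees in the order [1, 2, 3] gives [2, 2, 2]; set D = diag(2, 2, 2) and form L = D - A. The sorted Laplacian eigenvalues are [0, 3, 3]; the algebraic connectivity is the second entry, 3.

3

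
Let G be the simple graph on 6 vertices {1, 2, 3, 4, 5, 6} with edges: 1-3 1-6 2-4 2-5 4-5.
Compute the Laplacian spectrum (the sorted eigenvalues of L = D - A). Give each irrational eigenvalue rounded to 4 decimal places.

Reading degrees in the order [1, 2, 3, 4, 5, 6] gives [2, 2, 1, 2, 2, 1]; set D = diag(2, 2, 1, 2, 2, 1) and form L = D - A. The multiplicity of 0 as a Laplacian eigenvalue equals the number of connected components. The 2 zero eigenvalues correspond to the 2 connected components. The largest eigenvalue, 3, is at most the vertex count 6.

[0, 0, 1, 3, 3, 3]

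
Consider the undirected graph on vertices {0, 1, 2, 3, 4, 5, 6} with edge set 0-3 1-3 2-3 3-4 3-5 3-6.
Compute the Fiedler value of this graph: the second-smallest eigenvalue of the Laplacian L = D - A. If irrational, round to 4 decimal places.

1

Reading degrees in the order [0, 1, 2, 3, 4, 5, 6] gives [1, 1, 1, 6, 1, 1, 1]; set D = diag(1, 1, 1, 6, 1, 1, 1) and form L = D - A. The sorted Laplacian eigenvalues are [0, 1, 1, 1, 1, 1, 7]; the algebraic connectivity is the second entry, 1. The largest eigenvalue, 7, is at most the vertex count 7.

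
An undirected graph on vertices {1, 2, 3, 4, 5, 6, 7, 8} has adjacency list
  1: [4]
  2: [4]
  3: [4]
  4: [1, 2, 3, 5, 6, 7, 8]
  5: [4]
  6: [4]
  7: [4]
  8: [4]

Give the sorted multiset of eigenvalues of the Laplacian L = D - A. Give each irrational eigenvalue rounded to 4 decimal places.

[0, 1, 1, 1, 1, 1, 1, 8]

With the vertex order [1, 2, 3, 4, 5, 6, 7, 8], the degrees are [1, 1, 1, 7, 1, 1, 1, 1], giving D = diag(1, 1, 1, 7, 1, 1, 1, 1) and L = D - A. Diagonalising L (or applying a numerical eigensolver to the 8x8 matrix) gives the spectrum above. The single zero eigenvalue shows the graph is connected. By the matrix-tree theorem the graph has (1/8) * product of the nonzero eigenvalues = 1 spanning tree. There is one zero in the spectrum, matching the 1 component.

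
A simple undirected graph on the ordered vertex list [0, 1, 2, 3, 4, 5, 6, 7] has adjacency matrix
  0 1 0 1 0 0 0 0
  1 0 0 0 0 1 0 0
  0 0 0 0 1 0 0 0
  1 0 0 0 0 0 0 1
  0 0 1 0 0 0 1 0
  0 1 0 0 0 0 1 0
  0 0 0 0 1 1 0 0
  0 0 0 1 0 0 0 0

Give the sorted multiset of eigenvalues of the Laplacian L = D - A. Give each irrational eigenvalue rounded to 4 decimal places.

[0, 0.1522, 0.5858, 1.2346, 2, 2.7654, 3.4142, 3.8478]

With the vertex order [0, 1, 2, 3, 4, 5, 6, 7], the degrees are [2, 2, 1, 2, 2, 2, 2, 1], giving D = diag(2, 2, 1, 2, 2, 2, 2, 1) and L = D - A. Since every row of L sums to 0, the all-ones vector is in the kernel and 0 is an eigenvalue. The single zero eigenvalue shows the graph is connected. By the matrix-tree theorem the graph has (1/8) * product of the nonzero eigenvalues = 1 spanning tree.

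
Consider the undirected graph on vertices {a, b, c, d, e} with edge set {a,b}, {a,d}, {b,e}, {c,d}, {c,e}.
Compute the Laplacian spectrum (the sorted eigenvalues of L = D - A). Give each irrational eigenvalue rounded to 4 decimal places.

[0, 1.3820, 1.3820, 3.6180, 3.6180]

Reading degrees in the order [a, b, c, d, e] gives [2, 2, 2, 2, 2]; set D = diag(2, 2, 2, 2, 2) and form L = D - A. Diagonalising L (or applying a numerical eigensolver to the 5x5 matrix) gives the spectrum above.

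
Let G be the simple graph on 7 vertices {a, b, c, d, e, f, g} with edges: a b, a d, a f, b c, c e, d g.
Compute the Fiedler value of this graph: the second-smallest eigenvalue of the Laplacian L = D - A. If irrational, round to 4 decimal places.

With the vertex order [a, b, c, d, e, f, g], the degrees are [3, 2, 2, 2, 1, 1, 1], giving D = diag(3, 2, 2, 2, 1, 1, 1) and L = D - A. Computing the eigenvalues of L and sorting gives [0, 0.2603, 0.6262, 1.4055, 2.2742, 3.0996, 4.3342]. The Fiedler value lambda_2 = 0.2603 is strictly positive, so the graph is connected. The largest eigenvalue, 4.3342, is at most the vertex count 7.

0.2603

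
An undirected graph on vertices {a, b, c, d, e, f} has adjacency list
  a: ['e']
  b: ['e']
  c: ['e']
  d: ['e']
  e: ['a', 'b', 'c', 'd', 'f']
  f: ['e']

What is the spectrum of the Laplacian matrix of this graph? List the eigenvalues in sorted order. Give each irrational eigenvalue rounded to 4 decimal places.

Reading degrees in the order [a, b, c, d, e, f] gives [1, 1, 1, 1, 5, 1]; set D = diag(1, 1, 1, 1, 5, 1) and form L = D - A. The multiplicity of 0 as a Laplacian eigenvalue equals the number of connected components. There is one zero in the spectrum, matching the 1 component.

[0, 1, 1, 1, 1, 6]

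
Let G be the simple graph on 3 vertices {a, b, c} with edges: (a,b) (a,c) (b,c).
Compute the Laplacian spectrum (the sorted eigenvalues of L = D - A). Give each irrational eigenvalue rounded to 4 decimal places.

With the vertex order [a, b, c], the degrees are [2, 2, 2], giving D = diag(2, 2, 2) and L = D - A. Since every row of L sums to 0, the all-ones vector is in the kernel and 0 is an eigenvalue. The eigenvalues sum to 6, which equals trace(L) = 2|E|.

[0, 3, 3]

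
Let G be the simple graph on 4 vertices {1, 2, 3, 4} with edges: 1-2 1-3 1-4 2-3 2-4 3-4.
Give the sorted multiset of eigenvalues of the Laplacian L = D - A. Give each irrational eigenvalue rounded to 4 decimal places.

Each diagonal entry of L is the vertex degree and each off-diagonal entry is -1 where an edge is present, 0 otherwise; in the order [1, 2, 3, 4] the diagonal is [3, 3, 3, 3]. Diagonalising L (or applying a numerical eigensolver to the 4x4 matrix) gives the spectrum above. The single zero eigenvalue shows the graph is connected. There is one zero in the spectrum, matching the 1 component.

[0, 4, 4, 4]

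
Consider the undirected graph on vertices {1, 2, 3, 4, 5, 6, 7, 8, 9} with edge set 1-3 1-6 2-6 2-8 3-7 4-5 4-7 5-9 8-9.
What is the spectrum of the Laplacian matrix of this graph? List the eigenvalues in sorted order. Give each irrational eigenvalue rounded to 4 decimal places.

Each diagonal entry of L is the vertex degree and each off-diagonal entry is -1 where an edge is present, 0 otherwise; in the order [1, 2, 3, 4, 5, 6, 7, 8, 9] the diagonal is [2, 2, 2, 2, 2, 2, 2, 2, 2]. Since every row of L sums to 0, the all-ones vector is in the kernel and 0 is an eigenvalue.

[0, 0.4679, 0.4679, 1.6527, 1.6527, 3, 3, 3.8794, 3.8794]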